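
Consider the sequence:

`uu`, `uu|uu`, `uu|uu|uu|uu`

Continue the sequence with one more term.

Each string is two copies of the previous one joined by '|'.
Doubling uu|uu|uu|uu with '|' between the halves:

uu|uu|uu|uu|uu|uu|uu|uu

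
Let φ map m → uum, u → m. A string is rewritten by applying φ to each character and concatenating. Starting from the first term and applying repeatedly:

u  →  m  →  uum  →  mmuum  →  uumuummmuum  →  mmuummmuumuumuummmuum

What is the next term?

Applying the rule to each of the 21 symbols of mmuummmuumuumuummmuum gives the pieces uum uum m m uum uum uum m m uum m m uum m m uum uum uum m m uum, which concatenate to the answer.

uumuummmuumuumuummmuummmuummmuumuumuummmuum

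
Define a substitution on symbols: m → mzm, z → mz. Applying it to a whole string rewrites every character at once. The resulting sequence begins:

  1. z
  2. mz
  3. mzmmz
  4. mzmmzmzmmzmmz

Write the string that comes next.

mzmmzmzmmzmmzmzmmzmzmmzmmzmzmmzmmz

Replace each of the 13 characters of mzmmzmzmmzmmz in place — mzm mz mzm mzm mz mzm mz mzm mzm mz mzm mzm mz — and concatenate.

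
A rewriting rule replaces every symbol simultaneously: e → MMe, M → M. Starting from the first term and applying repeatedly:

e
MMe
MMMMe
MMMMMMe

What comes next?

Expanding MMMMMMe: M→M, M→M, M→M, M→M, M→M, M→M, e→MMe. Concatenated: M M M M M M MMe.

MMMMMMMMe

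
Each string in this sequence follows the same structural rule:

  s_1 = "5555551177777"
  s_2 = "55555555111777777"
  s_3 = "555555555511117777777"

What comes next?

Reading off run lengths: 5 runs 6, 8, 10; 1 runs 2, 3, 4; 7 runs 5, 6, 7 — each is linear in n, where the shown terms are n = 3, 4, 5.
Setting n = 6 gives 12, 5, 8 characters in each block.

5555555555551111177777777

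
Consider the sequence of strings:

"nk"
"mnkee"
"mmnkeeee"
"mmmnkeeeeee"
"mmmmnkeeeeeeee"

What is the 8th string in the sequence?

mmmmmmmnkeeeeeeeeeeeeee

Every step adds m to the front and ee to the end of the previous string.
From mmmmnkeeeeeeee, 3 further steps: mmmmnkeeeeeeee → mmmmmnkeeeeeeeeee → mmmmmmnkeeeeeeeeeeee → (answer).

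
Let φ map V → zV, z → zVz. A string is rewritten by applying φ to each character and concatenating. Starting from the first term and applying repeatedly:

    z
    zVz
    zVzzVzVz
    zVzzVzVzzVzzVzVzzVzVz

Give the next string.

Replace each of the 21 characters of zVzzVzVzzVzzVzVzzVzVz in place — zVz zV zVz zVz zV zVz zV zVz zVz zV zVz zVz zV zVz zV zVz zVz zV zVz zV zVz — and concatenate.

zVzzVzVzzVzzVzVzzVzVzzVzzVzVzzVzzVzVzzVzVzzVzzVzVzzVzVz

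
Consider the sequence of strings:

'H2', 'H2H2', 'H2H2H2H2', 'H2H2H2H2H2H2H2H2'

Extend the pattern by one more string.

s(k+1) = s(k)·s(k) — each term doubles the last.
One more doubling of H2H2H2H2H2H2H2H2 gives the answer.

H2H2H2H2H2H2H2H2H2H2H2H2H2H2H2H2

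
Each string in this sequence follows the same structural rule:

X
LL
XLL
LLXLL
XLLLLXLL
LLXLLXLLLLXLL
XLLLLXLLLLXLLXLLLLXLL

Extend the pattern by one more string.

This is a Fibonacci-style word recurrence s(k) = s(k−2)·s(k−1): e.g. X·LL = XLL.
Continuing: LLXLLXLLLLXLL · XLLLLXLLLLXLLXLLLLXLL gives term 8.

LLXLLXLLLLXLLXLLLLXLLLLXLLXLLLLXLL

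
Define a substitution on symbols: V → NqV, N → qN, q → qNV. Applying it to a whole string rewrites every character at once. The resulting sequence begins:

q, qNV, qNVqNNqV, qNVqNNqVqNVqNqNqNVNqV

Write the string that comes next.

qNVqNNqVqNVqNqNqNVNqVqNVqNNqVqNVqNqNVqNqNVqNNqVqNqNVNqV

Applying the rule to each of the 21 symbols of qNVqNNqVqNVqNqNqNVNqV gives the pieces qNV qN NqV qNV qN qN qNV NqV qNV qN NqV qNV qN qNV qN qNV qN NqV qN qNV NqV, which concatenate to the answer.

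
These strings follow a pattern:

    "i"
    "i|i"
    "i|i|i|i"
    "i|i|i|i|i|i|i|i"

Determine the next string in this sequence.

i|i|i|i|i|i|i|i|i|i|i|i|i|i|i|i

Each string is two copies of the previous one joined by '|'.
So the next term is two copies of i|i|i|i|i|i|i|i with '|' between the halves.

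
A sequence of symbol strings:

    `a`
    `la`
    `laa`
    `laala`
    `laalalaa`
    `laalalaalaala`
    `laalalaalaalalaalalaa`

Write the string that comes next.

Each term (from the third on) is the previous term followed by the one before it: term 3 = la·a = laa.
Continuing: laalalaalaalalaalalaa · laalalaalaala gives term 8.

laalalaalaalalaalalaalaalalaalaala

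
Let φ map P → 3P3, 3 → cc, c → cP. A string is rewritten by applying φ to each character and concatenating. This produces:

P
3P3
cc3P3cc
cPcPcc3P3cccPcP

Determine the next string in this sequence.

cP3P3cP3P3cPcPcc3P3cccPcPcP3P3cP3P3

Applying the rule to each of the 15 symbols of cPcPcc3P3cccPcP gives the pieces cP 3P3 cP 3P3 cP cP cc 3P3 cc cP cP cP 3P3 cP 3P3, which concatenate to the answer.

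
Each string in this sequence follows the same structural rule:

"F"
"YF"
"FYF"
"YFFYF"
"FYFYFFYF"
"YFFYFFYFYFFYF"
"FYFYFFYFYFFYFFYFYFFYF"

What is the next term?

Each term (from the third on) is the two preceding terms concatenated in order: term 3 = F·YF = FYF.
The next term joins YFFYFFYFYFFYF and FYFYFFYFYFFYFFYFYFFYF.

YFFYFFYFYFFYFFYFYFFYFYFFYFFYFYFFYF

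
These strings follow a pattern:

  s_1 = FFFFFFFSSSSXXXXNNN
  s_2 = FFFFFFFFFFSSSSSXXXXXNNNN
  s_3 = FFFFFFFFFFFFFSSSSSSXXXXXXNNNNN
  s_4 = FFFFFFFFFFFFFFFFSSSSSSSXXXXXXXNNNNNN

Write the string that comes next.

FFFFFFFFFFFFFFFFFFFSSSSSSSSXXXXXXXXNNNNNNN

Term n consists of 3n+1 F's, followed by n+2 S's, followed by n+2 X's, followed by n+1 N's, where the shown terms are n = 2, 3, 4, 5.
For the next term, n = 6, so the run lengths are 19, 8, 8, 7.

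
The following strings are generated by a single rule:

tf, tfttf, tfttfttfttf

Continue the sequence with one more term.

s(k+1) = s(k)·t·s(k) — each term doubles the last with 't' between the halves.
So the next term is two copies of tfttfttfttf with 't' between the halves.

tfttfttfttfttfttfttfttf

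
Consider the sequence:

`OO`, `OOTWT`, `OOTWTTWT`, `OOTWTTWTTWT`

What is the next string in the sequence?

Every step adds TWT to the end: s(k+1) = s(k)·TWT.
One more step from OOTWTTWTTWT gives the answer.

OOTWTTWTTWTTWT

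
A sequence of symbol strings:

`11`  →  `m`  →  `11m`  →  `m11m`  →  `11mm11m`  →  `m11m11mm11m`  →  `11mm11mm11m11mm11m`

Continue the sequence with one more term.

This is a Fibonacci-style word recurrence s(k) = s(k−2)·s(k−1): e.g. 11·m = 11m.
So term 8 is m11m11mm11m·11mm11mm11m11mm11m.

m11m11mm11m11mm11mm11m11mm11m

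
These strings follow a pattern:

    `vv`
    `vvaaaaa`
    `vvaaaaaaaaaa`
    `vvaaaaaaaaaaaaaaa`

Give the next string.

Every step adds aaaaa to the end: s(k+1) = s(k)·aaaaa.
Applying this once more to vvaaaaaaaaaaaaaaa:

vvaaaaaaaaaaaaaaaaaaaa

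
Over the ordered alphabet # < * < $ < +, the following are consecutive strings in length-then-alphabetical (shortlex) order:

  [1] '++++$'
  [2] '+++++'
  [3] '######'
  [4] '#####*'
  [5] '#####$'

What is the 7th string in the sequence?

Stepping forward 2 times from #####$: #####$ → #####+, then the target.

####*#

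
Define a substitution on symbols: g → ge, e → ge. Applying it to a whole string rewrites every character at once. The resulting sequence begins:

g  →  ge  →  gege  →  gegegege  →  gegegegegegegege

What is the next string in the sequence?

φ(gegegegegegegege) expands symbol-by-symbol to ge ge ge ge ge ge ge ge ge ge ge ge ge ge ge ge; joining the 16 pieces gives the next term.

gegegegegegegegegegegegegegegege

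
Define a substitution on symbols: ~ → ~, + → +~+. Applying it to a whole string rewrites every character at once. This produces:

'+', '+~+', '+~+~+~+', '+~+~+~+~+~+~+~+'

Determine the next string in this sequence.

Replace each of the 15 characters of +~+~+~+~+~+~+~+ in place — +~+ ~ +~+ ~ +~+ ~ +~+ ~ +~+ ~ +~+ ~ +~+ ~ +~+ — and concatenate.

+~+~+~+~+~+~+~+~+~+~+~+~+~+~+~+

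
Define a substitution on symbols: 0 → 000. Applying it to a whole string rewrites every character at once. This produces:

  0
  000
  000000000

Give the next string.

Apply φ to 000000000 symbol by symbol: 0→000, 0→000, 0→000, 0→000, 0→000, 0→000, 0→000, 0→000, 0→000; joined: 000 000 000 000 000 000 000 000 000.

000000000000000000000000000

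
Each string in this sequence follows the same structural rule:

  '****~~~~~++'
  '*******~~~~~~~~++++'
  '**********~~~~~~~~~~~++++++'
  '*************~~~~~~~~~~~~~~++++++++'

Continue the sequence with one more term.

The n-th term is 3n-2 *'s then 3n-1 ~'s then 2n-2 +'s, where the shown terms are n = 2, 3, 4, 5.
For the next term, n = 6, so the run lengths are 16, 17, 10.

****************~~~~~~~~~~~~~~~~~++++++++++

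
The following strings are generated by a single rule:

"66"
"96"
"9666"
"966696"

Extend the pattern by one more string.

9666969666

Each term (from the third on) is the previous term followed by the one before it: term 3 = 96·66 = 9666.
Continuing: 966696 · 9666 gives term 5.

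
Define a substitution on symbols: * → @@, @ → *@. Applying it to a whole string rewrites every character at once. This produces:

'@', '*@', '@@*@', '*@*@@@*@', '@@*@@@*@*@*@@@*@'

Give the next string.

Rewriting the 16 symbols of @@*@@@*@*@*@@@*@ one by one yields *@ *@ @@ *@ *@ *@ @@ *@ @@ *@ @@ *@ *@ *@ @@ *@; concatenated:

*@*@@@*@*@*@@@*@@@*@@@*@*@*@@@*@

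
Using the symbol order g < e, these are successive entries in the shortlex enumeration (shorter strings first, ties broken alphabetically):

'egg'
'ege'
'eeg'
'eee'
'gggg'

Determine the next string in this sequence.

ggge

The successor of gggg increments the rightmost position that isn't already e and resets every position after it to g.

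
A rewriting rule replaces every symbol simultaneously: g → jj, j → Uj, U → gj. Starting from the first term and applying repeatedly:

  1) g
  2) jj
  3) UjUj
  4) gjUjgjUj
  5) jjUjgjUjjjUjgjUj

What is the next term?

UjUjgjUjjjUjgjUjUjUjgjUjjjUjgjUj

φ(jjUjgjUjjjUjgjUj) expands symbol-by-symbol to Uj Uj gj Uj jj Uj gj Uj Uj Uj gj Uj jj Uj gj Uj; joining the 16 pieces gives the next term.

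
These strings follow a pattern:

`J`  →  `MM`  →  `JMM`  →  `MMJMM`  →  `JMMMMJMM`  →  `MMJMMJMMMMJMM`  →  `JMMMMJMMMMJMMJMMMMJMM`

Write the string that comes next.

MMJMMJMMMMJMMJMMMMJMMMMJMMJMMMMJMM

From term 3 onward, concatenate the second-to-last term with the last: J·MM = JMM, MM·JMM = MMJMM, …
So term 8 is MMJMMJMMMMJMM·JMMMMJMMMMJMMJMMMMJMM.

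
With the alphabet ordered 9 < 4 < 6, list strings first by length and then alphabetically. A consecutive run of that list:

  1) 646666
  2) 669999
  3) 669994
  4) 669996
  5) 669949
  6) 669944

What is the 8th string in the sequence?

669969

Stepping forward 2 times from 669944: 669944 → 669946, then the target.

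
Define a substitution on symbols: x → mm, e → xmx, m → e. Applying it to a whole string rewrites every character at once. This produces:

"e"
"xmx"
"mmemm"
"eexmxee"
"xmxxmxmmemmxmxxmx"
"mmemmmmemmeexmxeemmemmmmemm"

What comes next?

Applying the rule to each of the 27 symbols of mmemmmmemmeexmxeemmemmmmemm gives the pieces e e xmx e e e e xmx e e xmx xmx mm e mm xmx xmx e e xmx e e e e xmx e e, which concatenate to the answer.

eexmxeeeexmxeexmxxmxmmemmxmxxmxeexmxeeeexmxee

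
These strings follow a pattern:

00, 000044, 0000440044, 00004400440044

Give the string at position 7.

Every step adds 0044 to the end: s(k+1) = s(k)·0044.
From 00004400440044, 3 further steps: 00004400440044 → 000044004400440044 → 0000440044004400440044 → (answer).

00004400440044004400440044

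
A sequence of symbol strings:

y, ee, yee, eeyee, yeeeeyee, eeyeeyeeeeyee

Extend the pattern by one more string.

yeeeeyeeeeyeeyeeeeyee

Each term (from the third on) is the two preceding terms concatenated in order: term 3 = y·ee = yee.
So term 7 is yeeeeyee·eeyeeyeeeeyee.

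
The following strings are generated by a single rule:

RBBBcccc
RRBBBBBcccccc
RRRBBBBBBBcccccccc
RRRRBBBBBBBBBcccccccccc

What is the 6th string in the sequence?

RRRRRRBBBBBBBBBBBBBcccccccccccccc

Reading off run lengths: R runs 1, 2, 3, 4; B runs 3, 5, 7, 9; c runs 4, 6, 8, 10 — each is linear in n (n = 1, 2, …).
At n = 6 the blocks have lengths 6, 13, 14.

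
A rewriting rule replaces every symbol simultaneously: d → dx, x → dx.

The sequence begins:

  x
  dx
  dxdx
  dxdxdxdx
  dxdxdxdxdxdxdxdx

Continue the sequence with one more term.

Applying the rule to each of the 16 symbols of dxdxdxdxdxdxdxdx gives the pieces dx dx dx dx dx dx dx dx dx dx dx dx dx dx dx dx, which concatenate to the answer.

dxdxdxdxdxdxdxdxdxdxdxdxdxdxdxdx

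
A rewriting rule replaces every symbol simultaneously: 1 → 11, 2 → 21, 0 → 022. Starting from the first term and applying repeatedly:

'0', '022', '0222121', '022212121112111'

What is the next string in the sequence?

0222121211121112111111121111111

Replace each of the 15 characters of 022212121112111 in place — 022 21 21 21 11 21 11 21 11 11 11 21 11 11 11 — and concatenate.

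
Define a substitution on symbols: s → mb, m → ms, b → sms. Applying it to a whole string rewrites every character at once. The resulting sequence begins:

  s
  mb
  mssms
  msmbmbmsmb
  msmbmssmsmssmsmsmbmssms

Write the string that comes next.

msmbmssmsmsmbmbmsmbmsmbmbmsmbmsmbmssmsmsmbmbmsmb

Applying the rule to each of the 23 symbols of msmbmssmsmssmsmsmbmssms gives the pieces ms mb ms sms ms mb mb ms mb ms mb mb ms mb ms mb ms sms ms mb mb ms mb, which concatenate to the answer.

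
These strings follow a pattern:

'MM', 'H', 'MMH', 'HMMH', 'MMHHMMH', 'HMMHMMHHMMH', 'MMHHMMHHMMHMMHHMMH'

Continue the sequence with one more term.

HMMHMMHHMMHMMHHMMHHMMHMMHHMMH

From term 3 onward, concatenate the second-to-last term with the last: MM·H = MMH, H·MMH = HMMH, …
Continuing: HMMHMMHHMMH · MMHHMMHHMMHMMHHMMH gives term 8.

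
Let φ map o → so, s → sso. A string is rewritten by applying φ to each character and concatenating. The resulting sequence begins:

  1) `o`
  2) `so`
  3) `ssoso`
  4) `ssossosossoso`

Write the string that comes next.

Rewriting the 13 symbols of ssossosossoso one by one yields sso sso so sso sso so sso so sso sso so sso so; concatenated:

ssossosossossosossosossossosossoso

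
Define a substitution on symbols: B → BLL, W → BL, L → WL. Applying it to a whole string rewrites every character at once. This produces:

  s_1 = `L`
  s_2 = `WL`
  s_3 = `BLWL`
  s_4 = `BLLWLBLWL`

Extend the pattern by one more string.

Rewriting each symbol of BLLWLBLWL: B→BLL, L→WL, L→WL, W→BL, L→WL, B→BLL, L→WL, W→BL, L→WL, which concatenates to BLL WL WL BL WL BLL WL BL WL.

BLLWLWLBLWLBLLWLBLWL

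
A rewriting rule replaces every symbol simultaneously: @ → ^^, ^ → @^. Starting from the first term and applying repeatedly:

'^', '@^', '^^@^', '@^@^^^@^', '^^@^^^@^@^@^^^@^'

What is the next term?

@^@^^^@^@^@^^^@^^^@^^^@^@^@^^^@^

Replace each of the 16 characters of ^^@^^^@^@^@^^^@^ in place — @^ @^ ^^ @^ @^ @^ ^^ @^ ^^ @^ ^^ @^ @^ @^ ^^ @^ — and concatenate.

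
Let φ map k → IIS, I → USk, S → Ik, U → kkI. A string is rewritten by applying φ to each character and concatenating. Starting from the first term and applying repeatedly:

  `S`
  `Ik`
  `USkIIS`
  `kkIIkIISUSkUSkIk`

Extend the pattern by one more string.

Rewriting the 16 symbols of kkIIkIISUSkUSkIk one by one yields IIS IIS USk USk IIS USk USk Ik kkI Ik IIS kkI Ik IIS USk IIS; concatenated:

IISIISUSkUSkIISUSkUSkIkkkIIkIISkkIIkIISUSkIIS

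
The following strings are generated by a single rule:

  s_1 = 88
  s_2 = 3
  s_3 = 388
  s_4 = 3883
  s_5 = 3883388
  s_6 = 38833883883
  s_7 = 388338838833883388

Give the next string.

38833883883388338838833883883

This is a Fibonacci-style word recurrence s(k) = s(k−1)·s(k−2): e.g. 3·88 = 388.
So term 8 is 388338838833883388·38833883883.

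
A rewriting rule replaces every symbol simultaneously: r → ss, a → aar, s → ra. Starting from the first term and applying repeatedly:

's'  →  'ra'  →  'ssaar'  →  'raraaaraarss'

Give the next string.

Apply φ to raraaaraarss symbol by symbol: r→ss, a→aar, r→ss, a→aar, a→aar, a→aar, r→ss, a→aar, a→aar, r→ss, s→ra, s→ra; joined: ss aar ss aar aar aar ss aar aar ss ra ra.

ssaarssaaraaraarssaaraarssrara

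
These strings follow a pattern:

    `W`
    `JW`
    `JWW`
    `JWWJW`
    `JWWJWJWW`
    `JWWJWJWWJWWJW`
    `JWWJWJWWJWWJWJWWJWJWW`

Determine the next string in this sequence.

Each term (from the third on) is the previous term followed by the one before it: term 3 = JW·W = JWW.
The next term joins JWWJWJWWJWWJWJWWJWJWW and JWWJWJWWJWWJW.

JWWJWJWWJWWJWJWWJWJWWJWWJWJWWJWWJW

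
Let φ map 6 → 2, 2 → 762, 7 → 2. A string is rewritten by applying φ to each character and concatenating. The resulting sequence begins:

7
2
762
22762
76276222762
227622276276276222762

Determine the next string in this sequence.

Applying the rule to each of the 21 symbols of 227622276276276222762 gives the pieces 762 762 2 2 762 762 762 2 2 762 2 2 762 2 2 762 762 762 2 2 762, which concatenate to the answer.

7627622276276276222762227622276276276222762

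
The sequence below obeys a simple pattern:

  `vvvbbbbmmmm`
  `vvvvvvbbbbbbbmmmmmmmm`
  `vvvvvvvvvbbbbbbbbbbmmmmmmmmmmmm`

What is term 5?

Each string has the form v^{3n} b^{3n+1} m^{4n} (n = 1, 2, …).
At n = 5 the blocks have lengths 15, 16, 20.

vvvvvvvvvvvvvvvbbbbbbbbbbbbbbbbmmmmmmmmmmmmmmmmmmmm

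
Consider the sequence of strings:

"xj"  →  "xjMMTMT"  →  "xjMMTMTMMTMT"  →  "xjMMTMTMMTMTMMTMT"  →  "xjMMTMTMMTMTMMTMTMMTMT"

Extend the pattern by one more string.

The strings grow by a fixed suffix MMTMT each time.
Applying this once more to xjMMTMTMMTMTMMTMTMMTMT:

xjMMTMTMMTMTMMTMTMMTMTMMTMT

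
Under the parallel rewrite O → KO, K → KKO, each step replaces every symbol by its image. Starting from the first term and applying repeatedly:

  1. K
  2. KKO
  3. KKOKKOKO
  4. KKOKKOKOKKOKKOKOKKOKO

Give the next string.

Replace each of the 21 characters of KKOKKOKOKKOKKOKOKKOKO in place — KKO KKO KO KKO KKO KO KKO KO KKO KKO KO KKO KKO KO KKO KO KKO KKO KO KKO KO — and concatenate.

KKOKKOKOKKOKKOKOKKOKOKKOKKOKOKKOKKOKOKKOKOKKOKKOKOKKOKO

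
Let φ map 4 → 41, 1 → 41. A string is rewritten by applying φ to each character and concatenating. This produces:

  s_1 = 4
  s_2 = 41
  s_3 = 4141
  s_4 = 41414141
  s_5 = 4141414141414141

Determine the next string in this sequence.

Applying the rule to each of the 16 symbols of 4141414141414141 gives the pieces 41 41 41 41 41 41 41 41 41 41 41 41 41 41 41 41, which concatenate to the answer.

41414141414141414141414141414141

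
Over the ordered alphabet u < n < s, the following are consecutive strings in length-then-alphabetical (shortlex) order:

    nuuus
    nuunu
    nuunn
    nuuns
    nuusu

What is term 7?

Stepping forward 2 times from nuusu: nuusu → nuusn, then the target.

nuuss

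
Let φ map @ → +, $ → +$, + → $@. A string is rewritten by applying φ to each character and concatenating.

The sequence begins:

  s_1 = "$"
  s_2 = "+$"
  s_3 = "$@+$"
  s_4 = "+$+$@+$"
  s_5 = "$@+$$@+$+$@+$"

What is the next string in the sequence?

Rewriting the 13 symbols of $@+$$@+$+$@+$ one by one yields +$ + $@ +$ +$ + $@ +$ $@ +$ + $@ +$; concatenated:

+$+$@+$+$+$@+$$@+$+$@+$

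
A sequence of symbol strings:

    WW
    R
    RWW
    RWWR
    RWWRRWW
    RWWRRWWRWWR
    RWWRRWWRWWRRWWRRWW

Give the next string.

RWWRRWWRWWRRWWRRWWRWWRRWWRWWR

This is a Fibonacci-style word recurrence s(k) = s(k−1)·s(k−2): e.g. R·WW = RWW.
Continuing: RWWRRWWRWWRRWWRRWW · RWWRRWWRWWR gives term 8.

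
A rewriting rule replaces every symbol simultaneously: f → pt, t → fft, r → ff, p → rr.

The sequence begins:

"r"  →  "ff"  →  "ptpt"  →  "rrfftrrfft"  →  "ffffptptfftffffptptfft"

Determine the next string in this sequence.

ptptptptrrfftrrfftptptfftptptptptrrfftrrfftptptfft

φ(ffffptptfftffffptptfft) expands symbol-by-symbol to pt pt pt pt rr fft rr fft pt pt fft pt pt pt pt rr fft rr fft pt pt fft; joining the 22 pieces gives the next term.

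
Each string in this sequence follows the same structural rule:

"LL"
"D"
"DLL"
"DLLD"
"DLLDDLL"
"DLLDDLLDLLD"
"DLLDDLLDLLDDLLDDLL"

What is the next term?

Each term (from the third on) is the previous term followed by the one before it: term 3 = D·LL = DLL.
The next term joins DLLDDLLDLLDDLLDDLL and DLLDDLLDLLD.

DLLDDLLDLLDDLLDDLLDLLDDLLDLLD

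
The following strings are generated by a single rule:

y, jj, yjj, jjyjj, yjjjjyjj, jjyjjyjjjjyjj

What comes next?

yjjjjyjjjjyjjyjjjjyjj

Each term (from the third on) is the two preceding terms concatenated in order: term 3 = y·jj = yjj.
So term 7 is yjjjjyjj·jjyjjyjjjjyjj.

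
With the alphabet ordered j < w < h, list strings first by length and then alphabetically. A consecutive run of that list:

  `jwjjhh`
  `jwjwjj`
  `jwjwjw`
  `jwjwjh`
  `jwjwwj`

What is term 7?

Continuing the enumeration 2 steps past jwjwwj: jwjwwj → jwjwww → (answer).

jwjwwh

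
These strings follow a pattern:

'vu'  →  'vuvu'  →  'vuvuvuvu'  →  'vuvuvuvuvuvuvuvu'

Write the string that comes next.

Each string is two copies of the previous one concatenated.
One more doubling of vuvuvuvuvuvuvuvu gives the answer.

vuvuvuvuvuvuvuvuvuvuvuvuvuvuvuvu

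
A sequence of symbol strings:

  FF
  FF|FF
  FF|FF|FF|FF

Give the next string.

Each string is two copies of the previous one joined by '|'.
One more doubling of FF|FF|FF|FF gives the answer.

FF|FF|FF|FF|FF|FF|FF|FF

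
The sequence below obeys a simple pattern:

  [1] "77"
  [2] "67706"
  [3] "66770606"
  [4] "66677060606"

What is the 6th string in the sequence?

Every step adds 6 to the front and 06 to the end of the previous string.
From 66677060606, 2 further steps: 66677060606 → 66667706060606 → (answer).

66666770606060606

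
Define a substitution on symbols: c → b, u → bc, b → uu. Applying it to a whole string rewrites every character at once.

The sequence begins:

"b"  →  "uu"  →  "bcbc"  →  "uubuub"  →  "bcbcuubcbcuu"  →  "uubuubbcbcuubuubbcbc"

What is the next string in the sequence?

bcbcuubcbcuuuubuubbcbcuubcbcuuuubuub

φ(uubuubbcbcuubuubbcbc) expands symbol-by-symbol to bc bc uu bc bc uu uu b uu b bc bc uu bc bc uu uu b uu b; joining the 20 pieces gives the next term.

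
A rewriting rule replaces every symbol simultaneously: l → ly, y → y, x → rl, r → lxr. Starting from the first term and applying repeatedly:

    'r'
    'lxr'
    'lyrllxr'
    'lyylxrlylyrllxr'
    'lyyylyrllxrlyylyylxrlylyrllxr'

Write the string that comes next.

Replace each of the 29 characters of lyyylyrllxrlyylyylxrlylyrllxr in place — ly y y y ly y lxr ly ly rl lxr ly y y ly y y ly rl lxr ly y ly y lxr ly ly rl lxr — and concatenate.

lyyyylyylxrlylyrllxrlyyylyyylyrllxrlyylyylxrlylyrllxr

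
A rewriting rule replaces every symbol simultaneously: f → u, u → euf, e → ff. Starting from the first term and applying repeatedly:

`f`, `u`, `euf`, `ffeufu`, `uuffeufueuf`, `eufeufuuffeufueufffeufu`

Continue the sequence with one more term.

Rewriting the 23 symbols of eufeufuuffeufueufffeufu one by one yields ff euf u ff euf u euf euf u u ff euf u euf ff euf u u u ff euf u euf; concatenated:

ffeufuffeufueufeufuuffeufueufffeufuuuffeufueuf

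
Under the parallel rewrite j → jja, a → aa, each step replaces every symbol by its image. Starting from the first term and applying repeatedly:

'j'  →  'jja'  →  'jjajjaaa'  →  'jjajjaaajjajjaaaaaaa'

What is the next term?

φ(jjajjaaajjajjaaaaaaa) expands symbol-by-symbol to jja jja aa jja jja aa aa aa jja jja aa jja jja aa aa aa aa aa aa aa; joining the 20 pieces gives the next term.

jjajjaaajjajjaaaaaaajjajjaaajjajjaaaaaaaaaaaaaaa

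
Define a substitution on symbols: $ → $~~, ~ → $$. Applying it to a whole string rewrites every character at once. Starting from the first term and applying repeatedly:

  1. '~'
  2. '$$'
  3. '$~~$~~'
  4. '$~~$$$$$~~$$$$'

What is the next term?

Rewriting the 14 symbols of $~~$$$$$~~$$$$ one by one yields $~~ $$ $$ $~~ $~~ $~~ $~~ $~~ $$ $$ $~~ $~~ $~~ $~~; concatenated:

$~~$$$$$~~$~~$~~$~~$~~$$$$$~~$~~$~~$~~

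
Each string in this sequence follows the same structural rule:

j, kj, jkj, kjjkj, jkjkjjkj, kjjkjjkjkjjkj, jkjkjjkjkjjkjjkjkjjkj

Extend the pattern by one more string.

kjjkjjkjkjjkjjkjkjjkjkjjkjjkjkjjkj

From term 3 onward, concatenate the second-to-last term with the last: j·kj = jkj, kj·jkj = kjjkj, …
The next term joins kjjkjjkjkjjkj and jkjkjjkjkjjkjjkjkjjkj.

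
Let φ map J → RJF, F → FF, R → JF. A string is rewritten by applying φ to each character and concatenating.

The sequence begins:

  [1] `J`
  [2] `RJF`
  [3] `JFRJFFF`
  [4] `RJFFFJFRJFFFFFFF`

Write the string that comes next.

Rewriting the 16 symbols of RJFFFJFRJFFFFFFF one by one yields JF RJF FF FF FF RJF FF JF RJF FF FF FF FF FF FF FF; concatenated:

JFRJFFFFFFFRJFFFJFRJFFFFFFFFFFFFFFF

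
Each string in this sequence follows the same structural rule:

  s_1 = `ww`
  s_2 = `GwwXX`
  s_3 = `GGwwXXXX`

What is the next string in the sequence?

GGGwwXXXXXX

s(k+1) = G·s(k)·XX, so each term gains G as a prefix and XX as a suffix.
So the next term is G·GGwwXXXX·XX.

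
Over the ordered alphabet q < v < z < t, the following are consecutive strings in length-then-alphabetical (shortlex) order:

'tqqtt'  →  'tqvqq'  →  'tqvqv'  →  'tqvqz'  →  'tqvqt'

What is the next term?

Find the rightmost character of tqvqt below t, bump it to the next letter, and reset everything to its right to q.

tqvvq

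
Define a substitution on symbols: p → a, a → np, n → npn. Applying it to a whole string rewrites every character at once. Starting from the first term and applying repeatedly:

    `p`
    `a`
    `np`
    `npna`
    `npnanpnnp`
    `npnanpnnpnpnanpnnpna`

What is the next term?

Rewriting the 20 symbols of npnanpnnpnpnanpnnpna one by one yields npn a npn np npn a npn npn a npn a npn np npn a npn npn a npn np; concatenated:

npnanpnnpnpnanpnnpnanpnanpnnpnpnanpnnpnanpnnp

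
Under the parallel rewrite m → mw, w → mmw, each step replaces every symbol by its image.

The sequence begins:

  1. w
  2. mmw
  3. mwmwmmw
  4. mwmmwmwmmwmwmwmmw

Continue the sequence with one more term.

Rewriting the 17 symbols of mwmmwmwmmwmwmwmmw one by one yields mw mmw mw mw mmw mw mmw mw mw mmw mw mmw mw mmw mw mw mmw; concatenated:

mwmmwmwmwmmwmwmmwmwmwmmwmwmmwmwmmwmwmwmmw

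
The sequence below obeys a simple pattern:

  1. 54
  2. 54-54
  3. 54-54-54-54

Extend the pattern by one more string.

54-54-54-54-54-54-54-54

s(k+1) = s(k)·-·s(k) — each term doubles the last with '-' between the halves.
One more doubling of 54-54-54-54 gives the answer.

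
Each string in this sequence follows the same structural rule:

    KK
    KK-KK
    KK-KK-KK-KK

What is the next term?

KK-KK-KK-KK-KK-KK-KK-KK

Every step duplicates the string with '-' between the halves.
So the next term is two copies of KK-KK-KK-KK with '-' between the halves.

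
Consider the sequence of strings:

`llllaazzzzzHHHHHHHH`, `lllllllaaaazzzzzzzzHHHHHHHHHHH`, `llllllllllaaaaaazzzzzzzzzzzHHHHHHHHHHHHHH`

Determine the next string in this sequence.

Reading off run lengths: l runs 4, 7, 10; a runs 2, 4, 6; z runs 5, 8, 11; H runs 8, 11, 14 — each is linear in n, where the shown terms are n = 2, 3, 4.
For the next term, n = 5, so the run lengths are 13, 8, 14, 17.

lllllllllllllaaaaaaaazzzzzzzzzzzzzzHHHHHHHHHHHHHHHHH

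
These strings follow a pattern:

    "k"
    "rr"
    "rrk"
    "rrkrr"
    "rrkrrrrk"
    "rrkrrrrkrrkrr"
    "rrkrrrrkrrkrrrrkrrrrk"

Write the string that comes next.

rrkrrrrkrrkrrrrkrrrrkrrkrrrrkrrkrr

From term 3 onward, concatenate the last term with the second-to-last: rr·k = rrk, rrk·rr = rrkrr, …
The next term joins rrkrrrrkrrkrrrrkrrrrk and rrkrrrrkrrkrr.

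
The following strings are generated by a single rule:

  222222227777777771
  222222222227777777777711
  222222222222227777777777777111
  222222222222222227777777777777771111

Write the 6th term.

Each string has the form 2^{3n-1} 7^{2n+3} 1^{n-2}, where the shown terms are n = 3, 4, 5, 6.
For term 6, n = 8, so the run lengths are 23, 19, 6.

222222222222222222222227777777777777777777111111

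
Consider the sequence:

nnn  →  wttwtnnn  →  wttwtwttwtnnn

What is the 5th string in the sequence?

Each term is the previous one with wttwt prepended.
From wttwtwttwtnnn, 2 further steps: wttwtwttwtnnn → wttwtwttwtwttwtnnn → (answer).

wttwtwttwtwttwtwttwtnnn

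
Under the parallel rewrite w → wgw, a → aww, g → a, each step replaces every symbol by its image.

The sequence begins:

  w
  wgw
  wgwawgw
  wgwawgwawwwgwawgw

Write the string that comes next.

wgwawgwawwwgwawgwawwwgwwgwwgwawgwawwwgwawgw

Applying the rule to each of the 17 symbols of wgwawgwawwwgwawgw gives the pieces wgw a wgw aww wgw a wgw aww wgw wgw wgw a wgw aww wgw a wgw, which concatenate to the answer.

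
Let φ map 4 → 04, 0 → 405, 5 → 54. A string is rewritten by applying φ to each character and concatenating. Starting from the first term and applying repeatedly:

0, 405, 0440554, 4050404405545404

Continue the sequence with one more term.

φ(4050404405545404) expands symbol-by-symbol to 04 405 54 405 04 405 04 04 405 54 54 04 54 04 405 04; joining the 16 pieces gives the next term.

0440554405044050404405545404540440504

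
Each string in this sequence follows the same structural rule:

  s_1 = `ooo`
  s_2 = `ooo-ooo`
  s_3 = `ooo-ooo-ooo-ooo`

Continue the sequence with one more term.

Each string is two copies of the previous one joined by '-'.
Doubling ooo-ooo-ooo-ooo with '-' between the halves:

ooo-ooo-ooo-ooo-ooo-ooo-ooo-ooo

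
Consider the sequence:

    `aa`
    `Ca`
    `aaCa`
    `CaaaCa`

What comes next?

Each term (from the third on) is the two preceding terms concatenated in order: term 3 = aa·Ca = aaCa.
So term 5 is aaCa·CaaaCa.

aaCaCaaaCa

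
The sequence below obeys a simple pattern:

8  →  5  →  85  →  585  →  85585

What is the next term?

This is a Fibonacci-style word recurrence s(k) = s(k−2)·s(k−1): e.g. 8·5 = 85.
Continuing: 585 · 85585 gives term 6.

58585585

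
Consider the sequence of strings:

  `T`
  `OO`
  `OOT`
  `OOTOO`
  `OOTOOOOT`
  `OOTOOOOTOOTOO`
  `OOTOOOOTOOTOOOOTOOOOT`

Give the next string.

Each term (from the third on) is the previous term followed by the one before it: term 3 = OO·T = OOT.
So term 8 is OOTOOOOTOOTOOOOTOOOOT·OOTOOOOTOOTOO.

OOTOOOOTOOTOOOOTOOOOTOOTOOOOTOOTOO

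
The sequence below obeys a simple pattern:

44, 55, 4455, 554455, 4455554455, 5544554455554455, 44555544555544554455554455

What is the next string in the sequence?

Each term (from the third on) is the two preceding terms concatenated in order: term 3 = 44·55 = 4455.
The next term joins 5544554455554455 and 44555544555544554455554455.

554455445555445544555544555544554455554455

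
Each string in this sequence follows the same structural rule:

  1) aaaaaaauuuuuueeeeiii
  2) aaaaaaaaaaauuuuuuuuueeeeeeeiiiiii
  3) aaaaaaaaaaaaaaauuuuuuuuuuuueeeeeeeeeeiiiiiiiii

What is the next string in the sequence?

Term n consists of 4n+3 a's, followed by 3n+3 u's, followed by 3n+1 e's, followed by 3n i's (n = 1, 2, …).
At n = 4 the blocks have lengths 19, 15, 13, 12.

aaaaaaaaaaaaaaaaaaauuuuuuuuuuuuuuueeeeeeeeeeeeeiiiiiiiiiiii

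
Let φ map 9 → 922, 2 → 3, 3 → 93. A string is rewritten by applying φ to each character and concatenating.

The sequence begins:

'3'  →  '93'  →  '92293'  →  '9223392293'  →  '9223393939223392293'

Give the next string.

92233939392293922939223393939223392293

φ(9223393939223392293) expands symbol-by-symbol to 922 3 3 93 93 922 93 922 93 922 3 3 93 93 922 3 3 922 93; joining the 19 pieces gives the next term.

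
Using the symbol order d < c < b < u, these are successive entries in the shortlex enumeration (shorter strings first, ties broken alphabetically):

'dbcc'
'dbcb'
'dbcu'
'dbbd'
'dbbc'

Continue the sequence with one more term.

dbbb

The successor of dbbc increments the rightmost position that isn't already u and resets every position after it to d.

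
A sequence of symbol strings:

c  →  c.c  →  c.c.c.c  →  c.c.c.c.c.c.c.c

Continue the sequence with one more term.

Every step duplicates the string with '.' between the halves.
So the next term is two copies of c.c.c.c.c.c.c.c with '.' between the halves.

c.c.c.c.c.c.c.c.c.c.c.c.c.c.c.c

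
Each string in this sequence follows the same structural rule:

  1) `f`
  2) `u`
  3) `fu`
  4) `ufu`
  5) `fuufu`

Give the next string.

ufufuufu

This is a Fibonacci-style word recurrence s(k) = s(k−2)·s(k−1): e.g. f·u = fu.
So term 6 is ufu·fuufu.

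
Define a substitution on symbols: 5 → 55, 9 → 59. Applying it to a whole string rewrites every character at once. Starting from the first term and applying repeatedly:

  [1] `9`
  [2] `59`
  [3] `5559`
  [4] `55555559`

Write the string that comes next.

Apply φ to 55555559 symbol by symbol: 5→55, 5→55, 5→55, 5→55, 5→55, 5→55, 5→55, 9→59; joined: 55 55 55 55 55 55 55 59.

5555555555555559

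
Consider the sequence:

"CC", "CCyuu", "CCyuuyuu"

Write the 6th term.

CCyuuyuuyuuyuuyuu

Each term is the previous one with yuu appended.
From CCyuuyuu, 3 further steps: CCyuuyuu → CCyuuyuuyuu → CCyuuyuuyuuyuu → (answer).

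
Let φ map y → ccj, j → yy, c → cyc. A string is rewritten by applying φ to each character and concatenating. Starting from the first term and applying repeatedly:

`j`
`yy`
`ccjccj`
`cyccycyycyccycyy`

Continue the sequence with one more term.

cycccjcyccycccjcycccjccjcycccjcyccycccjcycccjccj

φ(cyccycyycyccycyy) expands symbol-by-symbol to cyc ccj cyc cyc ccj cyc ccj ccj cyc ccj cyc cyc ccj cyc ccj ccj; joining the 16 pieces gives the next term.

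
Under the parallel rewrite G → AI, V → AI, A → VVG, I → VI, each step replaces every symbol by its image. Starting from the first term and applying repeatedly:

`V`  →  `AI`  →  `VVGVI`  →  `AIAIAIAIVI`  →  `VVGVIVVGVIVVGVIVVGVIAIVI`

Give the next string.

Rewriting the 24 symbols of VVGVIVVGVIVVGVIVVGVIAIVI one by one yields AI AI AI AI VI AI AI AI AI VI AI AI AI AI VI AI AI AI AI VI VVG VI AI VI; concatenated:

AIAIAIAIVIAIAIAIAIVIAIAIAIAIVIAIAIAIAIVIVVGVIAIVI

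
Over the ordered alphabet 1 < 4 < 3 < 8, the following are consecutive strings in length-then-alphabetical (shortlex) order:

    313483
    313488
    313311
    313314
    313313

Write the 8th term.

313344

Stepping forward 3 times from 313313: 313313 → 313318 → 313341, then the target.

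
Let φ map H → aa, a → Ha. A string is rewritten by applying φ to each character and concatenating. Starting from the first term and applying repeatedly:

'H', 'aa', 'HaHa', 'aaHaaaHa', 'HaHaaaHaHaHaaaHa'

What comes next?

aaHaaaHaHaHaaaHaaaHaaaHaHaHaaaHa

φ(HaHaaaHaHaHaaaHa) expands symbol-by-symbol to aa Ha aa Ha Ha Ha aa Ha aa Ha aa Ha Ha Ha aa Ha; joining the 16 pieces gives the next term.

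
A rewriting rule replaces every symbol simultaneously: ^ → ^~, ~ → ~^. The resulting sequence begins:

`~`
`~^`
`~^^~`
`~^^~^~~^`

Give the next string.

~^^~^~~^^~~^~^^~

Expanding ~^^~^~~^: ~→~^, ^→^~, ^→^~, ~→~^, ^→^~, ~→~^, ~→~^, ^→^~. Concatenated: ~^ ^~ ^~ ~^ ^~ ~^ ~^ ^~.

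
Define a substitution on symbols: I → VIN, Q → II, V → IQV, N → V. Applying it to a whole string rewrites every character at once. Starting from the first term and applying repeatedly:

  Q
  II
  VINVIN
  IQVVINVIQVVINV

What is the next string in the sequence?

Rewriting the 14 symbols of IQVVINVIQVVINV one by one yields VIN II IQV IQV VIN V IQV VIN II IQV IQV VIN V IQV; concatenated:

VINIIIQVIQVVINVIQVVINIIIQVIQVVINVIQV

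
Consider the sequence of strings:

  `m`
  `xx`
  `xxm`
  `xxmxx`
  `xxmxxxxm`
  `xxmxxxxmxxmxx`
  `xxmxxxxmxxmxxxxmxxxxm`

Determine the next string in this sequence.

From term 3 onward, concatenate the last term with the second-to-last: xx·m = xxm, xxm·xx = xxmxx, …
Continuing: xxmxxxxmxxmxxxxmxxxxm · xxmxxxxmxxmxx gives term 8.

xxmxxxxmxxmxxxxmxxxxmxxmxxxxmxxmxx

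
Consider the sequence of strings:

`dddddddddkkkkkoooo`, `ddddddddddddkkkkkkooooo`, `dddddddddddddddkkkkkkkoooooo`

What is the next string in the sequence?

Term n consists of 3n d's, followed by n+2 k's, followed by n+1 o's, where the shown terms are n = 3, 4, 5.
Setting n = 6 gives 18, 8, 7 characters in each block.

ddddddddddddddddddkkkkkkkkooooooo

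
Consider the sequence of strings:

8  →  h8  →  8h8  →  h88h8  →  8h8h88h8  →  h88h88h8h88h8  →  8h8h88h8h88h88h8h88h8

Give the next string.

From term 3 onward, concatenate the second-to-last term with the last: 8·h8 = 8h8, h8·8h8 = h88h8, …
Continuing: h88h88h8h88h8 · 8h8h88h8h88h88h8h88h8 gives term 8.

h88h88h8h88h88h8h88h8h88h88h8h88h8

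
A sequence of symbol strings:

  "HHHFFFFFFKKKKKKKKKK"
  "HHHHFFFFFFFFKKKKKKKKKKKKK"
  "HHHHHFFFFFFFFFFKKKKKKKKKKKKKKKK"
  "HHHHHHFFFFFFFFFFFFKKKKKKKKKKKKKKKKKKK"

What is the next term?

Term n consists of n H's, followed by 2n F's, followed by 3n+1 K's, where the shown terms are n = 3, 4, 5, 6.
Setting n = 7 gives 7, 14, 22 characters in each block.

HHHHHHHFFFFFFFFFFFFFFKKKKKKKKKKKKKKKKKKKKKK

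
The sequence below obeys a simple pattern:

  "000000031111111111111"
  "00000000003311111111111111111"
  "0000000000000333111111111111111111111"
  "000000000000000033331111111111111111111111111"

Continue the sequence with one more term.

Each string has the form 0^{3n-2} 3^{n-2} 1^{4n+1}, where the shown terms are n = 3, 4, 5, 6.
At n = 7 the blocks have lengths 19, 5, 29.

00000000000000000003333311111111111111111111111111111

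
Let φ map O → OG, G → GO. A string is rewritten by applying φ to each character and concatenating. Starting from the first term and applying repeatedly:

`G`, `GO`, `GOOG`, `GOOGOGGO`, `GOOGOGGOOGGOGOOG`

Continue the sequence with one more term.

Replace each of the 16 characters of GOOGOGGOOGGOGOOG in place — GO OG OG GO OG GO GO OG OG GO GO OG GO OG OG GO — and concatenate.

GOOGOGGOOGGOGOOGOGGOGOOGGOOGOGGO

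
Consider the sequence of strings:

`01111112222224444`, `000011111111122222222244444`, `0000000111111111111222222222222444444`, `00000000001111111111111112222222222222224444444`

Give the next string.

Term n consists of 3n-2 0's, followed by 3n+3 1's, followed by 3n+3 2's, followed by n+3 4's (n = 1, 2, …).
Setting n = 5 gives 13, 18, 18, 8 characters in each block.

000000000000011111111111111111122222222222222222244444444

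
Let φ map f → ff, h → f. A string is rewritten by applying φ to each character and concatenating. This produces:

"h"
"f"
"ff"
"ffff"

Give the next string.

ffffffff

Expanding ffff: f→ff, f→ff, f→ff, f→ff. Concatenated: ff ff ff ff.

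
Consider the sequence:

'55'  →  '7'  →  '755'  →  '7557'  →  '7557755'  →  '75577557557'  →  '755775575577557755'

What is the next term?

Each term (from the third on) is the previous term followed by the one before it: term 3 = 7·55 = 755.
Continuing: 755775575577557755 · 75577557557 gives term 8.

75577557557755775575577557557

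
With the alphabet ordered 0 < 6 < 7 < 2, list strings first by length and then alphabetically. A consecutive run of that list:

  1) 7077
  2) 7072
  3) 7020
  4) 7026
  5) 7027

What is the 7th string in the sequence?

Continuing the enumeration 2 steps past 7027: 7027 → 7022 → (answer).

7600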